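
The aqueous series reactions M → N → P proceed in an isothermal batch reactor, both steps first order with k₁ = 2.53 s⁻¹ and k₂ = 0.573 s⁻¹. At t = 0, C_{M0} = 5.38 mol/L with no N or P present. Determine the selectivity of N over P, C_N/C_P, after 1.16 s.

1.70

The intermediate concentration in a first-order A→B→C sequence is C_N = k₁C_{M0}(e^(−k₁t) − e^(−k₂t))/(k₂−k₁).
e^(−k₁t) = e^(−2.53×1.16) = e^(−2.935) = 0.05314; e^(−k₂t) = e^(−0.6647) = 0.5144.
C_N = 2.53×5.38/(0.573−2.53) × (0.05314−0.5144) = (-6.955)×(-0.4613) = 3.208 mol/L.
C_M = C_{M0}e^(−k₁t) = 0.2859 mol/L, so C_P = C_{M0}−C_M−C_N = 1.886 mol/L; C_N/C_P = 1.70.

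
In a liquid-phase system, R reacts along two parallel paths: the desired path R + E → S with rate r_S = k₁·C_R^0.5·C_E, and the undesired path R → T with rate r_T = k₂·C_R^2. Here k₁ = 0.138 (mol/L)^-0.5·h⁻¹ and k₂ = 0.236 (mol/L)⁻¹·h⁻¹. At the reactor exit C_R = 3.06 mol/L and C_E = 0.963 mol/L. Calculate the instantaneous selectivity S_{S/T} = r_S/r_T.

0.105

S_{S/T} = r_S/r_T = (k₁·C_R^0.5·C_E)/(k₂·C_R^2) = (k₁/k₂)·C_R^-1.5·C_E.
= (0.138×3.060^0.5×0.9630) / (0.236×3.060^2) = 0.2325/2.210 = 0.105.
The undesired path is higher order in R, so low C_R (CSTR or dilute feed) favours S.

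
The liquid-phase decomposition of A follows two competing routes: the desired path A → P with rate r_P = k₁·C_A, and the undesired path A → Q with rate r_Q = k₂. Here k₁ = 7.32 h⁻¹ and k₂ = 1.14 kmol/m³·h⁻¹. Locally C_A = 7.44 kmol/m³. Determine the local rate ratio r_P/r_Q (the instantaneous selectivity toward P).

S_{P/Q} = r_P/r_Q = (k₁·C_A)/(k₂) = (k₁/k₂)·C_A.
= (7.32×7.440) / (1.14) = 54.46/1.140 = 47.8.
Since the desired path is higher order in A, keeping C_A high (PFR or concentrated feed) favours P.

47.8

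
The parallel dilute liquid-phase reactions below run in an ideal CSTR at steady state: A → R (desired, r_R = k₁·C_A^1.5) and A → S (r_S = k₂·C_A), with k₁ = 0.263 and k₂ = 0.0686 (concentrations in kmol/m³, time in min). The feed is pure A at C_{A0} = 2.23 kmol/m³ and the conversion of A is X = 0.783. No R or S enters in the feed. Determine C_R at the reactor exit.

1.27 kmol/m³

Exit C_A = C_{A0}(1−X) = 2.23×0.217 = 0.4839 kmol/m³.
A CSTR operates uniformly at the exit composition, giving r_R = 0.08853 and r_S = 0.03320 (each k·C_A^n at C_A = 0.4839).
Fraction of consumed A going to R: r_R/(r_R+r_S) = 0.7273.
C_R = 0.7273·C_{A0}·X = 0.7273×2.23×0.783 = 1.27 kmol/m³.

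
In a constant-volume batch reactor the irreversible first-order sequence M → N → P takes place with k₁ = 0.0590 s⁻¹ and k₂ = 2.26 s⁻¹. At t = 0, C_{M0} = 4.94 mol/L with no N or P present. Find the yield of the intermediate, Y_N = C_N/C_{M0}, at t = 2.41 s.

0.0231

Solving the coupled first-order balances gives C_N(t) = [k₁/(k₂−k₁)]·C_{M0}·(e^(−k₁t) − e^(−k₂t)).
e^(−k₁t) = e^(−0.0590×2.41) = e^(−0.1422) = 0.8675; e^(−k₂t) = e^(−5.447) = 0.004311.
C_N = 0.0590×4.94/(2.26−0.0590) × (0.8675−0.004311) = 0.1324×0.8631 = 0.1143 mol/L.
Y_N = C_N/C_{M0} = 0.1143/4.94 = 0.0231.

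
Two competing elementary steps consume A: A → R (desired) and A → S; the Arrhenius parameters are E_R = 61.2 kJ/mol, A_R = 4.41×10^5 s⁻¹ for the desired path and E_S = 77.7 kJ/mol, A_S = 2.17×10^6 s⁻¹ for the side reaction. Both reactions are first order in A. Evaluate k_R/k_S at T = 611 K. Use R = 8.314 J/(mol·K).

5.23

Since both paths have the same order in A, the concentration cancels and S_{R/S} = k_R/k_S = (A_R/A_S)·exp[(E_S−E_R)/(RT)].
(E_S−E_R)/(RT) = (77.7−61.2)×10³/(8.314×611) = 16500/5080 = 3.248.
k_R/k_S = (4.41×10^5/2.17×10^6)·exp(3.248) = 0.2032 × 25.74 = 5.23.
Since E_R < E_S, lowering the temperature improves selectivity toward R.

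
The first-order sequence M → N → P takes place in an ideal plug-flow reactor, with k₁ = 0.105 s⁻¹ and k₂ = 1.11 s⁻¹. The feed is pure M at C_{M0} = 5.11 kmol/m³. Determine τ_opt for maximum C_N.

2.35 s

For first-order series the maximum of C_N occurs at τ_opt = ln(k₂/k₁)/(k₂−k₁).
= ln(1.11/0.105)/(1.11−0.105) = ln(10.57)/1.005 = 2.358/1.005 = 2.35 s.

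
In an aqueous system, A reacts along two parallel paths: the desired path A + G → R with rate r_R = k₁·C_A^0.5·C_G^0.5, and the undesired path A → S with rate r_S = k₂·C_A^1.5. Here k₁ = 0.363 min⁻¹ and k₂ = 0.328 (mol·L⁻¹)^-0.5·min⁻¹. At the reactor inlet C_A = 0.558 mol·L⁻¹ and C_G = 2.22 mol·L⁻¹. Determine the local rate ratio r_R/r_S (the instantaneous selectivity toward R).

S_{R/S} = r_R/r_S = (k₁·C_A^0.5·C_G^0.5)/(k₂·C_A^1.5) = (k₁/k₂)·C_A⁻¹·C_G^0.5.
= (0.363×0.5580^0.5×2.220^0.5) / (0.328×0.5580^1.5) = 0.4040/0.1367 = 2.96.
The undesired path is higher order in A, so low C_A (CSTR or dilute feed) favours R.

2.96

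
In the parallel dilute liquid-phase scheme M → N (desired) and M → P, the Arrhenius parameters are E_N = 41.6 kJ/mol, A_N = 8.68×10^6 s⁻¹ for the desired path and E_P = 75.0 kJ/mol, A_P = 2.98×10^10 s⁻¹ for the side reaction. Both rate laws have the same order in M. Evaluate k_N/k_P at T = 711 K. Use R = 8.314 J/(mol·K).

0.0828

k_N/k_P = (A_N/A_P)·exp[−(E_N−E_P)/(RT)] = (A_N/A_P)·exp[(E_P−E_N)/(RT)].
(E_P−E_N)/(RT) = (75.0−41.6)×10³/(8.314×711) = 33400/5911 = 5.650.
k_N/k_P = (8.68×10^6/2.98×10^10)·exp(5.650) = 2.913×10^-4 × 284.4 = 0.0828.
Since E_N < E_P, lowering the temperature improves selectivity toward N.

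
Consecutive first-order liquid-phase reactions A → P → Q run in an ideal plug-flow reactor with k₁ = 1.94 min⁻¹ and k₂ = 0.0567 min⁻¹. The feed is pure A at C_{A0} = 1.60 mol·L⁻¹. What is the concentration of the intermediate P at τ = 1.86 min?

1.44 mol·L⁻¹

For first-order series with pure A initially, C_P(τ) = k₁C_{A0}/(k₂−k₁)·(e^(−k₁τ) − e^(−k₂τ)).
e^(−k₁τ) = e^(−1.94×1.86) = e^(−3.608) = 0.02710; e^(−k₂τ) = e^(−0.1055) = 0.8999.
C_P = 1.94×1.60/(0.0567−1.94) × (0.02710−0.8999) = (-1.648)×(-0.8728) = 1.439 mol·L⁻¹.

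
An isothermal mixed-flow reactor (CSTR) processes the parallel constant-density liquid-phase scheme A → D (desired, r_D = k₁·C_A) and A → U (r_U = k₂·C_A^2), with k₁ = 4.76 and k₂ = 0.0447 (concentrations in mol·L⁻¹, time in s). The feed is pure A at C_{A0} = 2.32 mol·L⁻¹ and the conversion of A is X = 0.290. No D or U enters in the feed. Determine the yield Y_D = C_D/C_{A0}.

Exit C_A = C_{A0}(1−X) = 2.32×0.710 = 1.647 mol·L⁻¹.
A CSTR operates uniformly at the exit composition, giving r_D = 7.841 and r_U = 0.1213 (each k·C_A^n at C_A = 1.647).
Fraction of consumed A going to D: r_D/(r_D+r_U) = 0.9848.
C_D = 0.9848·C_{A0}·X = 0.9848×2.32×0.290 = 0.663 mol·L⁻¹; Y_D = C_D/C_{A0} = 0.286.

0.286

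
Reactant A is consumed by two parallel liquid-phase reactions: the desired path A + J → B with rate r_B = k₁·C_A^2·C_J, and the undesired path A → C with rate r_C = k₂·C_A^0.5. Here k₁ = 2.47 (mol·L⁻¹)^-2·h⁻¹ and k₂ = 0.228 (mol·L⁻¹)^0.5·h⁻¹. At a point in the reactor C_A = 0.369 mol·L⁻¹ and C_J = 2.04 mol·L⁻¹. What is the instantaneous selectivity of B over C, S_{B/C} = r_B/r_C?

4.95

S_{B/C} = r_B/r_C = (k₁·C_A^2·C_J)/(k₂·C_A^0.5) = (k₁/k₂)·C_A^1.5·C_J.
= (2.47×0.3690^2×2.040) / (0.228×0.3690^0.5) = 0.6861/0.1385 = 4.95.
Since the desired path is higher order in A, keeping C_A high (PFR or concentrated feed) favours B.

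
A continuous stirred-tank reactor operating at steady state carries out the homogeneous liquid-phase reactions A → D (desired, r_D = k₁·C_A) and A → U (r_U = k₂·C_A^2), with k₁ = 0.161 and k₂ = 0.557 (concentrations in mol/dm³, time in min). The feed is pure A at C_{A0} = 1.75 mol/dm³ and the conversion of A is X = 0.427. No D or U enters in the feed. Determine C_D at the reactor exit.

0.167 mol/dm³

Exit C_A = C_{A0}(1−X) = 1.75×0.573 = 1.003 mol/dm³.
Rates in a CSTR are evaluated at the outlet concentration: r_D = 0.161×1.003 = 0.1614, r_U = 0.557×1.003^2 = 0.5601.
Fraction of consumed A going to D: r_D/(r_D+r_U) = 0.2238.
C_D = 0.2238·C_{A0}·X = 0.2238×1.75×0.427 = 0.167 mol/dm³.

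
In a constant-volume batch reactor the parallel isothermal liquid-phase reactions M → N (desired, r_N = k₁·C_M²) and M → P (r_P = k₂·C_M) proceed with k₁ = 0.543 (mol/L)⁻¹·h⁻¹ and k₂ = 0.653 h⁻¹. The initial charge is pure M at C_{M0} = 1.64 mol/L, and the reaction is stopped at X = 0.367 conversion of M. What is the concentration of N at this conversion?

C_M = C_{M0}(1−X) = 1.038 mol/L.
Along a PFR/batch, dC_P/dC_M = −r_P/(r_N+r_P) = −k₂/(k₂+k₁·C_M).
Integrating from C_{M0} to C_M: C_P = (0.653/0.543)·ln[(0.653+0.543·1.64)/(0.653+0.543·1.04)] = 1.203·ln(1.544/1.217) = 0.2861 mol/L.
Then C_N = (C_{M0}−C_M) − C_P = 0.6019 − 0.2861 = 0.3158 mol/L.

0.316 mol/L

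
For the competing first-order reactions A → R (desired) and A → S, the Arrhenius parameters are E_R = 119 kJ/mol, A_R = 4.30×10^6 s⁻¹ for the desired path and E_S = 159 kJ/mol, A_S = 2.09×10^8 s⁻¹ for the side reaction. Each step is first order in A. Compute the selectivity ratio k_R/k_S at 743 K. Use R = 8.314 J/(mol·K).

With equal orders, S_{R/S} = k_R/k_S = (A_R/A_S)·exp[(E_S−E_R)/(RT)].
(E_S−E_R)/(RT) = (159−119)×10³/(8.314×743) = 40000/6177 = 6.475.
k_R/k_S = (4.30×10^6/2.09×10^8)·exp(6.475) = 0.02057 × 648.9 = 13.4.
Since E_R < E_S, lowering the temperature improves selectivity toward R.

13.4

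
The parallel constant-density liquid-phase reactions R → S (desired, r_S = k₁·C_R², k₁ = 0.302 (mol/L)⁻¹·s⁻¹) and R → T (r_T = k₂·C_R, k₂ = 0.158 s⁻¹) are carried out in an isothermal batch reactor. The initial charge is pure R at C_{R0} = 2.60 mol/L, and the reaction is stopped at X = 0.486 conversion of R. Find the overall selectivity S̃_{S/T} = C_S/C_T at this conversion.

3.66

C_R = C_{R0}(1−X) = 1.336 mol/L.
Along a PFR/batch, dC_T/dC_R = −r_T/(r_S+r_T) = −k₂/(k₂+k₁·C_R).
Integrating from C_{R0} to C_R: C_T = (0.158/0.302)·ln[(0.158+0.302·2.60)/(0.158+0.302·1.34)] = 0.5232·ln(0.9432/0.5616) = 0.2713 mol/L.
Then C_S = (C_{R0}−C_R) − C_T = 1.264 − 0.2713 = 0.9923 mol/L.
S̃_{S/T} = C_S/C_T = 0.9923/0.2713 = 3.66.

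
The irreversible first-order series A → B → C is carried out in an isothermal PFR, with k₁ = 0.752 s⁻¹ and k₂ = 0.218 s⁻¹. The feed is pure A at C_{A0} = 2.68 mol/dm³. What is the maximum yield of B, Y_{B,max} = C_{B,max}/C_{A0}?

Evaluating C_B at τ_opt = ln(k₂/k₁)/(k₂−k₁) gives C_{B,max}/C_{A0} = (k₁/k₂)^[k₂/(k₂−k₁)].
= (0.752/0.218)^(0.218/(0.218−0.752)) = (3.450)^(-0.4082) = 0.6032.

0.603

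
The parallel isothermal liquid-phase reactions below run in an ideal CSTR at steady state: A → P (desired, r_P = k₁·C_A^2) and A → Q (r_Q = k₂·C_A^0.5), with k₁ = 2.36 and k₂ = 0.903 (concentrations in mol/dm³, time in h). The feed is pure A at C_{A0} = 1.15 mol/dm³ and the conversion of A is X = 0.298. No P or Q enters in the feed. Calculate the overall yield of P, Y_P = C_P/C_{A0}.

0.195

Exit C_A = C_{A0}(1−X) = 1.15×0.702 = 0.8073 mol/dm³.
In a CSTR the entire volume is at exit conditions, so r_P = 2.36×0.8073^2 = 1.538 and r_Q = 0.903×0.8073^0.5 = 0.8113.
Fraction of consumed A going to P: r_P/(r_P+r_Q) = 0.6547.
C_P = 0.6547·C_{A0}·X = 0.6547×1.15×0.298 = 0.224 mol/dm³; Y_P = C_P/C_{A0} = 0.195.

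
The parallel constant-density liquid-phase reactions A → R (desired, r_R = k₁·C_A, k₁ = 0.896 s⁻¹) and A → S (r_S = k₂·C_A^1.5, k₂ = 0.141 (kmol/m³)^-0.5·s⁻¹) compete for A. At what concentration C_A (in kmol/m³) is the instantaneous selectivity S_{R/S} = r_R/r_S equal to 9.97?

S_{R/S} = (k₁/k₂)·C_A^-0.5 ⇒ C_A = (S·k₂/k₁)^(-2).
= (9.97×0.141/0.896)^(-2) = (1.569)^(-2) = 0.406 kmol/m³.

0.406 kmol/m³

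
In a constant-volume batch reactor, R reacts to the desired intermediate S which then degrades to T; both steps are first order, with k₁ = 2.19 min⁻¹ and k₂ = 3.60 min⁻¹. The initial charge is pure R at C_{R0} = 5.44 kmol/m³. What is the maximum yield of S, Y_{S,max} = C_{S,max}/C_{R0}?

Evaluating C_S at t_opt = ln(k₂/k₁)/(k₂−k₁) gives C_{S,max}/C_{R0} = (k₁/k₂)^[k₂/(k₂−k₁)].
= (2.19/3.60)^(3.60/(3.60−2.19)) = (0.6083)^(2.553) = 0.2811.

0.281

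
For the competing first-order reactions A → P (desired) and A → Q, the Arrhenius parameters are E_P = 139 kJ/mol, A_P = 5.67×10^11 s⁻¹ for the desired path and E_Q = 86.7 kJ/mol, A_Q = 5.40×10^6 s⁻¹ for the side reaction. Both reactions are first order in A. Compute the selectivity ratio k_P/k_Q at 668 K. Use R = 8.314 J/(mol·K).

k_P/k_Q = (A_P/A_Q)·exp[−(E_P−E_Q)/(RT)] = (A_P/A_Q)·exp[(E_Q−E_P)/(RT)].
(E_Q−E_P)/(RT) = (86.7−139)×10³/(8.314×668) = -52300/5554 = -9.417.
k_P/k_Q = (5.67×10^11/5.40×10^6)·exp(-9.417) = 1.050×10^5 × 8.132×10^-5 = 8.54.
Since E_P > E_Q, raising the temperature improves selectivity toward P.

8.54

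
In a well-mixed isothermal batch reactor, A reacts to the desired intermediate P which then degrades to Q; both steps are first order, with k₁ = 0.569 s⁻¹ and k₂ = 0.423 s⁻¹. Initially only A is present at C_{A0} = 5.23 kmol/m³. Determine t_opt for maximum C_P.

2.03 s

The intermediate peaks when r₁ = r₂, i.e. k₁e^(−k₁t) = k₂e^(−k₂t), giving t_opt = ln(k₂/k₁)/(k₂−k₁).
= ln(0.423/0.569)/(0.423−0.569) = ln(0.7434)/-0.1460 = -0.2965/-0.1460 = 2.03 s.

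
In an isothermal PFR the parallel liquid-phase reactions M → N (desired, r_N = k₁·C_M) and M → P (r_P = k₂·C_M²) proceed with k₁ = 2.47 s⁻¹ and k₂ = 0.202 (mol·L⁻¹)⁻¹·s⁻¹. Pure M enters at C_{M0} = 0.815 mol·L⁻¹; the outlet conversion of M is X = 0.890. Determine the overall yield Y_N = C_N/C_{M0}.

0.858

C_M = C_{M0}(1−X) = 0.08965 mol·L⁻¹.
Along a PFR/batch, dC_N/dC_M = −r_N/(r_N+r_P) = −k₁/(k₁+k₂·C_M).
Integrating from C_{M0} to C_M: C_N = (2.47/0.202)·ln[(2.47+0.202·0.815)/(2.47+0.202·0.0896)] = 12.23·ln(2.635/2.488) = 0.6997 mol·L⁻¹.
Y_N = C_N/C_{M0} = 0.6997/0.815 = 0.858.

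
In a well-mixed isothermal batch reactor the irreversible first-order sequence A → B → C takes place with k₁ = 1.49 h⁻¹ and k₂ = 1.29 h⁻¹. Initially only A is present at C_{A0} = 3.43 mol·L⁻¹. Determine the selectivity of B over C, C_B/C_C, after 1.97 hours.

0.253

The intermediate concentration in a first-order A→B→C sequence is C_B = k₁C_{A0}(e^(−k₁t) − e^(−k₂t))/(k₂−k₁).
e^(−k₁t) = e^(−1.49×1.97) = e^(−2.935) = 0.05311; e^(−k₂t) = e^(−2.541) = 0.07876.
C_B = 1.49×3.43/(1.29−1.49) × (0.05311−0.07876) = (-25.55)×(-0.02565) = 0.6554 mol·L⁻¹.
C_A = C_{A0}e^(−k₁t) = 0.1822 mol·L⁻¹, so C_C = C_{A0}−C_A−C_B = 2.592 mol·L⁻¹; C_B/C_C = 0.253.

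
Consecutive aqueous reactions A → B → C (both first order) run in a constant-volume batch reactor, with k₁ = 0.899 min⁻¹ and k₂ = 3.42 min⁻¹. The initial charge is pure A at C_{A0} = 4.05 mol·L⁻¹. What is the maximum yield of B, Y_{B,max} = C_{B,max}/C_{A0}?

0.163

Evaluating C_B at t_opt = ln(k₂/k₁)/(k₂−k₁) gives C_{B,max}/C_{A0} = (k₁/k₂)^[k₂/(k₂−k₁)].
= (0.899/3.42)^(3.42/(3.42−0.899)) = (0.2629)^(1.357) = 0.1632.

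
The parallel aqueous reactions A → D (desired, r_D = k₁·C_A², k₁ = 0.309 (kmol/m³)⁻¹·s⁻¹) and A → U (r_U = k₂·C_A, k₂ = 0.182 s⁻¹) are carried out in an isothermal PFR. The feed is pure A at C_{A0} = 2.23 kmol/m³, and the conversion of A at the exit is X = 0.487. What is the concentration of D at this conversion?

0.799 kmol/m³

C_A = C_{A0}(1−X) = 1.144 kmol/m³.
Along a PFR/batch, dC_U/dC_A = −r_U/(r_D+r_U) = −k₂/(k₂+k₁·C_A).
Integrating from C_{A0} to C_A: C_U = (0.182/0.309)·ln[(0.182+0.309·2.23)/(0.182+0.309·1.14)] = 0.5890·ln(0.8711/0.5355) = 0.2866 kmol/m³.
Then C_D = (C_{A0}−C_A) − C_U = 1.086 − 0.2866 = 0.7994 kmol/m³.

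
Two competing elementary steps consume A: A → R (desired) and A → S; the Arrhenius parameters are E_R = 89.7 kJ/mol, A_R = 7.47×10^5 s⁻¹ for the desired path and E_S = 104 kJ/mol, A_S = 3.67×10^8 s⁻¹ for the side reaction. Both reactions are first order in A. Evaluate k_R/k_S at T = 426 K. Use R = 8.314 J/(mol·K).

Since both paths have the same order in A, the concentration cancels and S_{R/S} = k_R/k_S = (A_R/A_S)·exp[(E_S−E_R)/(RT)].
(E_S−E_R)/(RT) = (104−89.7)×10³/(8.314×426) = 14300/3542 = 4.038.
k_R/k_S = (7.47×10^5/3.67×10^8)·exp(4.038) = 0.002035 × 56.69 = 0.115.

0.115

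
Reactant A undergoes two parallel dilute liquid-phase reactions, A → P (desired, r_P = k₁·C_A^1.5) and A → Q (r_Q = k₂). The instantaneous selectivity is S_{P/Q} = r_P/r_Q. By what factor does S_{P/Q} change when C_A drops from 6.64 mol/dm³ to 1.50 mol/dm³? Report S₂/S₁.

0.107

S_{P/Q} = (k₁/k₂)·C_A^1.5, so S₂/S₁ = (C_{A,2}/C_{A,1})^1.5.
= (1.50/6.64)^1.5 = (0.2259)^1.5 = 0.107.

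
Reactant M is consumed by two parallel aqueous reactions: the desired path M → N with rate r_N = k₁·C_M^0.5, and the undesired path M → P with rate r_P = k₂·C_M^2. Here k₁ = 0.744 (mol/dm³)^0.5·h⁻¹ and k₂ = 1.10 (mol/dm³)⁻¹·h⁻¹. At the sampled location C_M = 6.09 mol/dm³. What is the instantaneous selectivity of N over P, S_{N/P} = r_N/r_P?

0.0450

S_{N/P} = r_N/r_P = (k₁·C_M^0.5)/(k₂·C_M^2) = (k₁/k₂)·C_M^-1.5.
= (0.744×6.090^0.5) / (1.10×6.090^2) = 1.836/40.80 = 0.0450.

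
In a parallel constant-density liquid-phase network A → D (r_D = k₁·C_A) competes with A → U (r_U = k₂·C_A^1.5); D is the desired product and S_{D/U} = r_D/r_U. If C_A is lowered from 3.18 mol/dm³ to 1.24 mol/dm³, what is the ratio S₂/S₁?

1.60

S_{D/U} = (k₁/k₂)·C_A^-0.5, so S₂/S₁ = (C_{A,2}/C_{A,1})^-0.5.
= (1.24/3.18)^(-0.5) = (0.3899)^(-0.5) = 1.60.
Selectivity toward D rises as C_A falls — low-concentration operation is favoured.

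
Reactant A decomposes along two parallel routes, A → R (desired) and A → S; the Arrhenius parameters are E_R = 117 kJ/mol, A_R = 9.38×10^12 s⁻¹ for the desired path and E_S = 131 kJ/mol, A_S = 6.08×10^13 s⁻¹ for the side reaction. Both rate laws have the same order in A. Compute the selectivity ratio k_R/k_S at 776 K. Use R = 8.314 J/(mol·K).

k_R/k_S = (A_R/A_S)·exp[−(E_R−E_S)/(RT)] = (A_R/A_S)·exp[(E_S−E_R)/(RT)].
(E_S−E_R)/(RT) = (131−117)×10³/(8.314×776) = 14000/6452 = 2.170.
k_R/k_S = (9.38×10^12/6.08×10^13)·exp(2.170) = 0.1543 × 8.758 = 1.35.
Since E_R < E_S, lowering the temperature improves selectivity toward R.

1.35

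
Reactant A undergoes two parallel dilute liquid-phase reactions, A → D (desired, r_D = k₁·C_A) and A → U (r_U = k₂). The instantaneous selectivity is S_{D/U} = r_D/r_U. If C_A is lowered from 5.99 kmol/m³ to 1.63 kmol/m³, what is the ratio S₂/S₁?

0.272

S_{D/U} = (k₁/k₂)·C_A, so S₂/S₁ = (C_{A,2}/C_{A,1}).
= 1.63/5.99 = 0.272.
Selectivity toward D falls as C_A falls — high-concentration operation is favoured.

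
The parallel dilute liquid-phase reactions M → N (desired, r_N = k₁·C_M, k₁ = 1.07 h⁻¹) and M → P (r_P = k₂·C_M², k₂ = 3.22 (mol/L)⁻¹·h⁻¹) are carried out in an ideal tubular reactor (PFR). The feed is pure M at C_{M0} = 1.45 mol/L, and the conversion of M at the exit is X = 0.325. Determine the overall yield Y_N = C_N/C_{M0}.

0.0704

C_M = C_{M0}(1−X) = 0.9788 mol/L.
Along a PFR/batch, dC_N/dC_M = −r_N/(r_N+r_P) = −k₁/(k₁+k₂·C_M).
Integrating from C_{M0} to C_M: C_N = (1.07/3.22)·ln[(1.07+3.22·1.45)/(1.07+3.22·0.979)] = 0.3323·ln(5.739/4.222) = 0.1020 mol/L.
Y_N = C_N/C_{M0} = 0.1020/1.45 = 0.0704.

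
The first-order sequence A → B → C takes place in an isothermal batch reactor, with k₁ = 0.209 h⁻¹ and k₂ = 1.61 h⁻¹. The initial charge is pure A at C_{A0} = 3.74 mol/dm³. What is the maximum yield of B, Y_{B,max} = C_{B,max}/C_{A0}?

0.0957

For a first-order series the maximum intermediate yield is C_{B,max}/C_{A0} = (k₁/k₂)^[k₂/(k₂−k₁)].
= (0.209/1.61)^(1.61/(1.61−0.209)) = (0.1298)^(1.149) = 0.09573.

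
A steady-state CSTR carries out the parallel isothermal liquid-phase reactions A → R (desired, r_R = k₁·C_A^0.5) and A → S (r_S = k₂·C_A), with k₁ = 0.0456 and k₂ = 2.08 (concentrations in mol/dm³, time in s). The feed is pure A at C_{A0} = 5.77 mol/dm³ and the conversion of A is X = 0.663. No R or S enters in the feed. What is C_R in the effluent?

0.0592 mol/dm³

Exit C_A = C_{A0}(1−X) = 5.77×0.337 = 1.944 mol/dm³.
In a CSTR the entire volume is at exit conditions, so r_R = 0.0456×1.944^0.5 = 0.06359 and r_S = 2.08×1.944 = 4.045.
Fraction of consumed A going to R: r_R/(r_R+r_S) = 0.01548.
C_R = 0.01548·C_{A0}·X = 0.01548×5.77×0.663 = 0.0592 mol/dm³.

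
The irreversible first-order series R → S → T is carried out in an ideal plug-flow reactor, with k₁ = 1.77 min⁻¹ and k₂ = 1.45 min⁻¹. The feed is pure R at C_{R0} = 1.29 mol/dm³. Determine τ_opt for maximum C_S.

For first-order series the maximum of C_S occurs at τ_opt = ln(k₂/k₁)/(k₂−k₁).
= ln(1.45/1.77)/(1.45−1.77) = ln(0.8192)/-0.3200 = -0.1994/-0.3200 = 0.623 min.

0.623 min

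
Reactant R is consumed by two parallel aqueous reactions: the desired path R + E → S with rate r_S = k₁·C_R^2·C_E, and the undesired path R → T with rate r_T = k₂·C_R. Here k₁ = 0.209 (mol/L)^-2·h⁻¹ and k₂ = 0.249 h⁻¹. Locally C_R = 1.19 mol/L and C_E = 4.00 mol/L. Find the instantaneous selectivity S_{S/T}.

S_{S/T} = r_S/r_T = (k₁·C_R^2·C_E)/(k₂·C_R) = (k₁/k₂)·C_R·C_E.
= (0.209×1.190^2×4.000) / (0.249×1.190) = 1.184/0.2963 = 4.00.
Since the desired path is higher order in R, keeping C_R high (PFR or concentrated feed) favours S.

4.00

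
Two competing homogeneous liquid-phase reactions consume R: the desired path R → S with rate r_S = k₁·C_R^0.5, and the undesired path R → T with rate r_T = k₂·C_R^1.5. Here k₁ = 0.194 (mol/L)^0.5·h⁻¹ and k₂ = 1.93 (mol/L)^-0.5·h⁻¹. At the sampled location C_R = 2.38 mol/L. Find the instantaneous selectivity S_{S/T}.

S_{S/T} = r_S/r_T = (k₁·C_R^0.5)/(k₂·C_R^1.5) = (k₁/k₂)·C_R⁻¹.
= (0.194×2.380^0.5) / (1.93×2.380^1.5) = 0.2993/7.086 = 0.0422.

0.0422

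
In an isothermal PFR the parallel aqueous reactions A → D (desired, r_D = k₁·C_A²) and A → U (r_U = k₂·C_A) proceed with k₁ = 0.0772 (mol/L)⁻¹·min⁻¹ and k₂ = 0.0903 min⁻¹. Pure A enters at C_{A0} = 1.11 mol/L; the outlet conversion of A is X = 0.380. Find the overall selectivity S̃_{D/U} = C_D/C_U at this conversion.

0.763

C_A = C_{A0}(1−X) = 0.6882 mol/L.
Along a PFR/batch, dC_U/dC_A = −r_U/(r_D+r_U) = −k₂/(k₂+k₁·C_A).
Integrating from C_{A0} to C_A: C_U = (0.0903/0.0772)·ln[(0.0903+0.0772·1.11)/(0.0903+0.0772·0.688)] = 1.170·ln(0.1760/0.1434) = 0.2393 mol/L.
Then C_D = (C_{A0}−C_A) − C_U = 0.4218 − 0.2393 = 0.1825 mol/L.
S̃_{D/U} = C_D/C_U = 0.1825/0.2393 = 0.763.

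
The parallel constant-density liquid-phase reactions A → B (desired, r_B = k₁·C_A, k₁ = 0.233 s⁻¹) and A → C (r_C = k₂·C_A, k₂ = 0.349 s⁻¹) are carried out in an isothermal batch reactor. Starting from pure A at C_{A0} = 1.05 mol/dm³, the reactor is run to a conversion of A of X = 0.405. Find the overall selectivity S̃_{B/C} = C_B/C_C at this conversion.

C_A = C_{A0}(1−X) = 0.6248 mol/dm³.
Both paths are first order in A, so the instantaneous fraction to B is constant: dC_B/d(−C_A) = k₁/(k₁+k₂) = 0.4003.
C_B = 0.4003·(C_{A0}−C_A) = 0.4003×0.4253 = 0.170 mol/dm³.
C_C = (C_{A0}−C_A)−C_B = 0.2550 mol/dm³; S̃_{B/C} = 0.1702/0.2550 = 0.668.

0.668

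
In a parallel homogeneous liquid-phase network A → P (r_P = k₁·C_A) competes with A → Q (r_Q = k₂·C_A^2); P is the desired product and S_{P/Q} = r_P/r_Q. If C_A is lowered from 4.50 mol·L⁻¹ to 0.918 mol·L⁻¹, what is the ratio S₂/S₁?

S_{P/Q} = (k₁/k₂)·C_A⁻¹, so S₂/S₁ = (C_{A,2}/C_{A,1})⁻¹.
= 4.50/0.918 = 4.90.
Selectivity toward P rises as C_A falls — low-concentration operation is favoured.

4.90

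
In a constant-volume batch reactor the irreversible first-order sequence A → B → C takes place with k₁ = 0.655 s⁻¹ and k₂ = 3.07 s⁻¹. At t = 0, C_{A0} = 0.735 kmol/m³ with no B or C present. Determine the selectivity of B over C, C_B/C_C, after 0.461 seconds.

Solving the coupled first-order balances gives C_B(t) = [k₁/(k₂−k₁)]·C_{A0}·(e^(−k₁t) − e^(−k₂t)).
e^(−k₁t) = e^(−0.655×0.461) = e^(−0.3020) = 0.7394; e^(−k₂t) = e^(−1.415) = 0.2429.
C_B = 0.655×0.735/(3.07−0.655) × (0.7394−0.2429) = 0.1993×0.4965 = 0.09898 kmol/m³.
C_A = C_{A0}e^(−k₁t) = 0.5434 kmol/m³, so C_C = C_{A0}−C_A−C_B = 0.09258 kmol/m³; C_B/C_C = 1.07.

1.07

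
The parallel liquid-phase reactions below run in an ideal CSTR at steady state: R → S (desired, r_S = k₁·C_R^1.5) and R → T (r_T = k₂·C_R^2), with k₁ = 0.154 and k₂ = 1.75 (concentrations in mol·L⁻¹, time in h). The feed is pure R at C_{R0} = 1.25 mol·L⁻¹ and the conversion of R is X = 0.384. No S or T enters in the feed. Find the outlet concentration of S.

0.0437 mol·L⁻¹

Exit C_R = C_{R0}(1−X) = 1.25×0.616 = 0.7700 mol·L⁻¹.
In a CSTR the entire volume is at exit conditions, so r_S = 0.154×0.7700^1.5 = 0.1041 and r_T = 1.75×0.7700^2 = 1.038.
Fraction of consumed R going to S: r_S/(r_S+r_T) = 0.09114.
C_S = 0.09114·C_{R0}·X = 0.09114×1.25×0.384 = 0.0437 mol·L⁻¹.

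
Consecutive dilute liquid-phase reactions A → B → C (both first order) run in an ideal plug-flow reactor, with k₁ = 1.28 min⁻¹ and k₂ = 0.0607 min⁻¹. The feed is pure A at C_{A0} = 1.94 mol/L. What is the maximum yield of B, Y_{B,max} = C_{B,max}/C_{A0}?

0.859

Evaluating C_B at τ_opt = ln(k₂/k₁)/(k₂−k₁) gives C_{B,max}/C_{A0} = (k₁/k₂)^[k₂/(k₂−k₁)].
= (1.28/0.0607)^(0.0607/(0.0607−1.28)) = (21.09)^(-0.04978) = 0.8592.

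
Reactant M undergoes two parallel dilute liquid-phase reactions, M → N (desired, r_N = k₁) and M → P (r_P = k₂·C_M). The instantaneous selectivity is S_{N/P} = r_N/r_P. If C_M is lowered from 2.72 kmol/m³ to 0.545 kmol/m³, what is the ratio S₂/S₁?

S_{N/P} = (k₁/k₂)·C_M⁻¹, so S₂/S₁ = (C_{M,2}/C_{M,1})⁻¹.
= 2.72/0.545 = 4.99.

4.99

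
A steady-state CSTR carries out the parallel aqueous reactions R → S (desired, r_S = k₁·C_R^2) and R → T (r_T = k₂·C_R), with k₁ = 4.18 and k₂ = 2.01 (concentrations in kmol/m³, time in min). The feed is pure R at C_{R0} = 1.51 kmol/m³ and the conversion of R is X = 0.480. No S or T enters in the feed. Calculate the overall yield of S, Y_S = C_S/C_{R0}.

Exit C_R = C_{R0}(1−X) = 1.51×0.520 = 0.7852 kmol/m³.
In a CSTR the entire volume is at exit conditions, so r_S = 4.18×0.7852^2 = 2.577 and r_T = 2.01×0.7852 = 1.578.
Fraction of consumed R going to S: r_S/(r_S+r_T) = 0.6202.
C_S = 0.6202·C_{R0}·X = 0.6202×1.51×0.480 = 0.450 kmol/m³; Y_S = C_S/C_{R0} = 0.298.

0.298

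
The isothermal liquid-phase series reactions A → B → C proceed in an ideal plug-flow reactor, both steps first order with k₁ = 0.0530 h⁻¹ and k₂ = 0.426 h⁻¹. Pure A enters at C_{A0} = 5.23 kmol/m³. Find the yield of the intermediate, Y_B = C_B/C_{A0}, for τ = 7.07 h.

0.0907

The intermediate concentration in a first-order A→B→C sequence is C_B = k₁C_{A0}(e^(−k₁τ) − e^(−k₂τ))/(k₂−k₁).
e^(−k₁τ) = e^(−0.0530×7.07) = e^(−0.3747) = 0.6875; e^(−k₂τ) = e^(−3.012) = 0.04920.
C_B = 0.0530×5.23/(0.426−0.0530) × (0.6875−0.04920) = 0.7431×0.6383 = 0.4743 kmol/m³.
Y_B = C_B/C_{A0} = 0.4743/5.23 = 0.0907.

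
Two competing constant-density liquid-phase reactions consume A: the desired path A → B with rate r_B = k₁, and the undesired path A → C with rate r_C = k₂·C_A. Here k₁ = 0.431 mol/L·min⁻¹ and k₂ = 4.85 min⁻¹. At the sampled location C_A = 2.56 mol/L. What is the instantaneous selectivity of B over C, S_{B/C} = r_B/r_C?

S_{B/C} = r_B/r_C = (k₁)/(k₂·C_A) = (k₁/k₂)·C_A⁻¹.
= (0.431) / (4.85×2.560) = 0.4310/12.42 = 0.0347.

0.0347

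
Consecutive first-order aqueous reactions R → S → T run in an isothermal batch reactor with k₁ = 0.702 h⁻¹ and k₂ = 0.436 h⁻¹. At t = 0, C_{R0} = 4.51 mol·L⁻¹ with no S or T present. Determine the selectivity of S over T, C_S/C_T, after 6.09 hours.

The intermediate concentration in a first-order A→B→C sequence is C_S = k₁C_{R0}(e^(−k₁t) − e^(−k₂t))/(k₂−k₁).
e^(−k₁t) = e^(−0.702×6.09) = e^(−4.275) = 0.01391; e^(−k₂t) = e^(−2.655) = 0.07028.
C_S = 0.702×4.51/(0.436−0.702) × (0.01391−0.07028) = (-11.90)×(-0.05637) = 0.6710 mol·L⁻¹.
C_R = C_{R0}e^(−k₁t) = 0.06273 mol·L⁻¹, so C_T = C_{R0}−C_R−C_S = 3.776 mol·L⁻¹; C_S/C_T = 0.178.

0.178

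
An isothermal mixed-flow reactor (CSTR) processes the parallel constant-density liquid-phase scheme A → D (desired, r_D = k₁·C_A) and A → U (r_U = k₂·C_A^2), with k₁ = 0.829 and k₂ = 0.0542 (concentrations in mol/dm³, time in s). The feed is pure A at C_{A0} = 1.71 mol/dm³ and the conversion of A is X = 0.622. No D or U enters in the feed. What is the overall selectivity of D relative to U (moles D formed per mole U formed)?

23.7

Exit C_A = C_{A0}(1−X) = 1.71×0.378 = 0.6464 mol/dm³.
In a CSTR the entire volume is at exit conditions, so r_D = 0.829×0.6464 = 0.5358 and r_U = 0.0542×0.6464^2 = 0.02265.
Overall selectivity = C_D/C_U = r_Dτ/(r_Uτ) = r_D/r_U = 23.7.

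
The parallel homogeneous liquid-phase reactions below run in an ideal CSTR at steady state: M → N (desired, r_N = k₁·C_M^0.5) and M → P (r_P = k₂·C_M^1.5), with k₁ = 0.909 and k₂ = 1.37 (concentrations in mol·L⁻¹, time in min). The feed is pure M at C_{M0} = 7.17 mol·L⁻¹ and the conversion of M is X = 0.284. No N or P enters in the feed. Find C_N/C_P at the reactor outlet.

0.129

Exit C_M = C_{M0}(1−X) = 7.17×0.716 = 5.134 mol·L⁻¹.
Rates in a CSTR are evaluated at the outlet concentration: r_N = 0.909×5.134^0.5 = 2.060, r_P = 1.37×5.134^1.5 = 15.94.
Overall selectivity = C_N/C_P = r_Nτ/(r_Pτ) = r_N/r_P = 0.129.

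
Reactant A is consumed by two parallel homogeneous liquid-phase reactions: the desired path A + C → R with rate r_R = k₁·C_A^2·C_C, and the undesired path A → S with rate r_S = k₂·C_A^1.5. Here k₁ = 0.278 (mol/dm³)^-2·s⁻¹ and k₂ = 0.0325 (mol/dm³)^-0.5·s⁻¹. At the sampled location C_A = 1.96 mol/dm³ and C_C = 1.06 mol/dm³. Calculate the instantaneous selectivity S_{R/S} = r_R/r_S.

12.7

S_{R/S} = r_R/r_S = (k₁·C_A^2·C_C)/(k₂·C_A^1.5) = (k₁/k₂)·C_A^0.5·C_C.
= (0.278×1.960^2×1.060) / (0.0325×1.960^1.5) = 1.132/0.08918 = 12.7.
Since the desired path is higher order in A, keeping C_A high (PFR or concentrated feed) favours R.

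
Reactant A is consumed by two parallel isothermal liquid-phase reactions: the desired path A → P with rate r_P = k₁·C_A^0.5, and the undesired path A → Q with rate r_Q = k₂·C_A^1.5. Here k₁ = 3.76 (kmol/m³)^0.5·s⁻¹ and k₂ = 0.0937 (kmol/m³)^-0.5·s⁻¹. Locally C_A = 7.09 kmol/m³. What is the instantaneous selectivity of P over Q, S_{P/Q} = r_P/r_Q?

S_{P/Q} = r_P/r_Q = (k₁·C_A^0.5)/(k₂·C_A^1.5) = (k₁/k₂)·C_A⁻¹.
= (3.76×7.090^0.5) / (0.0937×7.090^1.5) = 10.01/1.769 = 5.66.
The undesired path is higher order in A, so low C_A (CSTR or dilute feed) favours P.

5.66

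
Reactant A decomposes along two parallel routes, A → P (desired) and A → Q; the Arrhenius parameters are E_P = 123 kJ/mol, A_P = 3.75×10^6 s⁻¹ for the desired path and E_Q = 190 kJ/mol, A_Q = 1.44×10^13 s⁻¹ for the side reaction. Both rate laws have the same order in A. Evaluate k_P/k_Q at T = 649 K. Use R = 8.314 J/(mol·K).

0.0643

With equal orders, S_{P/Q} = k_P/k_Q = (A_P/A_Q)·exp[(E_Q−E_P)/(RT)].
(E_Q−E_P)/(RT) = (190−123)×10³/(8.314×649) = 67000/5396 = 12.42.
k_P/k_Q = (3.75×10^6/1.44×10^13)·exp(12.42) = 2.604×10^-7 × 2.470×10^5 = 0.0643.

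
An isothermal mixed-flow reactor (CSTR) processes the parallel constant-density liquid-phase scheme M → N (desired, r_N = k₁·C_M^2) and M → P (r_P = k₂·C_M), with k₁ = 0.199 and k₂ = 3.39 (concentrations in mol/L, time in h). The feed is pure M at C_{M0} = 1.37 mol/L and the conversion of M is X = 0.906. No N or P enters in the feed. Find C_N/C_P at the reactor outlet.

Exit C_M = C_{M0}(1−X) = 1.37×0.0940 = 0.1288 mol/L.
Rates in a CSTR are evaluated at the outlet concentration: r_N = 0.199×0.1288^2 = 0.003300, r_P = 3.39×0.1288 = 0.4366.
Overall selectivity = C_N/C_P = r_Nτ/(r_Pτ) = r_N/r_P = 0.00756.

0.00756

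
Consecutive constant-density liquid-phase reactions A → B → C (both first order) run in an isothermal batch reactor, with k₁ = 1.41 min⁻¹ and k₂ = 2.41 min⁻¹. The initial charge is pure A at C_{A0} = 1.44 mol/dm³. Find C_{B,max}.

For a first-order series the maximum intermediate yield is C_{B,max}/C_{A0} = (k₁/k₂)^[k₂/(k₂−k₁)].
= (1.41/2.41)^(2.41/(2.41−1.41)) = (0.5851)^(2.410) = 0.2748.
C_{B,max} = 0.2748×1.44 = 0.396 mol/dm³.

0.396 mol/dm³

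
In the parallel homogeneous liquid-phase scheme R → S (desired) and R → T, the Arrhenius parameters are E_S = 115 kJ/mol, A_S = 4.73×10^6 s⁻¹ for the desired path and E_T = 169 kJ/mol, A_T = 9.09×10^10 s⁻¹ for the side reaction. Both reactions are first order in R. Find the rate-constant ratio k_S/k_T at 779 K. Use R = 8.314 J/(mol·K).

k_S/k_T = (A_S/A_T)·exp[−(E_S−E_T)/(RT)] = (A_S/A_T)·exp[(E_T−E_S)/(RT)].
(E_T−E_S)/(RT) = (169−115)×10³/(8.314×779) = 54000/6477 = 8.338.
k_S/k_T = (4.73×10^6/9.09×10^10)·exp(8.338) = 5.204×10^-5 × 4178 = 0.217.

0.217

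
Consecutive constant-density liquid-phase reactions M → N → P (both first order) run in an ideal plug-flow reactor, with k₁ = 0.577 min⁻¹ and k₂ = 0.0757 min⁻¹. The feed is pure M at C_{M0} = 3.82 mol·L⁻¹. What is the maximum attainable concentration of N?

2.81 mol·L⁻¹

Evaluating C_N at τ_opt = ln(k₂/k₁)/(k₂−k₁) gives C_{N,max}/C_{M0} = (k₁/k₂)^[k₂/(k₂−k₁)].
= (0.577/0.0757)^(0.0757/(0.0757−0.577)) = (7.622)^(-0.1510) = 0.7359.
C_{N,max} = 0.7359×3.82 = 2.81 mol·L⁻¹.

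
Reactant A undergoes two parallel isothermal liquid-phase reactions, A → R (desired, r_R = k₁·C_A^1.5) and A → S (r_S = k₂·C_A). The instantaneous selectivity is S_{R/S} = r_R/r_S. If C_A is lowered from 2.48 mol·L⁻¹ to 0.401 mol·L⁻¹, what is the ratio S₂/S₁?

0.402

S_{R/S} = (k₁/k₂)·C_A^0.5, so S₂/S₁ = (C_{A,2}/C_{A,1})^0.5.
= (0.401/2.48)^0.5 = (0.1617)^0.5 = 0.402.
Selectivity toward R falls as C_A falls — high-concentration operation is favoured.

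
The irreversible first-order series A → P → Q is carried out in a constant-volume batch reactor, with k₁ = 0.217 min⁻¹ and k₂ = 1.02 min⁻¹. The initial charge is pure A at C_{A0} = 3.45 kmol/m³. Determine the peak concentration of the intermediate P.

0.483 kmol/m³

For a first-order series the maximum intermediate yield is C_{P,max}/C_{A0} = (k₁/k₂)^[k₂/(k₂−k₁)].
= (0.217/1.02)^(1.02/(1.02−0.217)) = (0.2127)^(1.270) = 0.1400.
C_{P,max} = 0.1400×3.45 = 0.483 kmol/m³.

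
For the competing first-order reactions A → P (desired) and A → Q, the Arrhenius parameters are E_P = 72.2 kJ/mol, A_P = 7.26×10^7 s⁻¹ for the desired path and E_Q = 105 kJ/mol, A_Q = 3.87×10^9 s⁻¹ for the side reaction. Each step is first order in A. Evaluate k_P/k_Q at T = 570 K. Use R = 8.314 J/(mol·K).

k_P/k_Q = (A_P/A_Q)·exp[−(E_P−E_Q)/(RT)] = (A_P/A_Q)·exp[(E_Q−E_P)/(RT)].
(E_Q−E_P)/(RT) = (105−72.2)×10³/(8.314×570) = 32800/4739 = 6.921.
k_P/k_Q = (7.26×10^7/3.87×10^9)·exp(6.921) = 0.01876 × 1014 = 19.0.

19.0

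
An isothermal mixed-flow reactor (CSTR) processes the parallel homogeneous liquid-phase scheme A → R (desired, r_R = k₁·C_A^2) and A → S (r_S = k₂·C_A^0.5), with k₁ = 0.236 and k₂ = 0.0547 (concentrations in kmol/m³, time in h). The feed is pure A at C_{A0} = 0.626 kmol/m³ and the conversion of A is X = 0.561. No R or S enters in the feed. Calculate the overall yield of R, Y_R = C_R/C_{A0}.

Exit C_A = C_{A0}(1−X) = 0.626×0.439 = 0.2748 kmol/m³.
A CSTR operates uniformly at the exit composition, giving r_R = 0.01782 and r_S = 0.02868 (each k·C_A^n at C_A = 0.2748).
Fraction of consumed A going to R: r_R/(r_R+r_S) = 0.3833.
C_R = 0.3833·C_{A0}·X = 0.3833×0.626×0.561 = 0.135 kmol/m³; Y_R = C_R/C_{A0} = 0.215.

0.215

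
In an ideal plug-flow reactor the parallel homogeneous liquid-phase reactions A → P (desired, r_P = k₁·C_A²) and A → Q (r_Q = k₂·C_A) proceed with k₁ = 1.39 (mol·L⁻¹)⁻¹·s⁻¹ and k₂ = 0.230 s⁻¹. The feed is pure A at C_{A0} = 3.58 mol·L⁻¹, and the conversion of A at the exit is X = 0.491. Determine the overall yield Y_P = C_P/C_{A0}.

0.462

C_A = C_{A0}(1−X) = 1.822 mol·L⁻¹.
Along a PFR/batch, dC_Q/dC_A = −r_Q/(r_P+r_Q) = −k₂/(k₂+k₁·C_A).
Integrating from C_{A0} to C_A: C_Q = (0.230/1.39)·ln[(0.230+1.39·3.58)/(0.230+1.39·1.82)] = 0.1655·ln(5.206/2.763) = 0.1048 mol·L⁻¹.
Then C_P = (C_{A0}−C_A) − C_Q = 1.758 − 0.1048 = 1.653 mol·L⁻¹.
Y_P = C_P/C_{A0} = 1.653/3.58 = 0.462.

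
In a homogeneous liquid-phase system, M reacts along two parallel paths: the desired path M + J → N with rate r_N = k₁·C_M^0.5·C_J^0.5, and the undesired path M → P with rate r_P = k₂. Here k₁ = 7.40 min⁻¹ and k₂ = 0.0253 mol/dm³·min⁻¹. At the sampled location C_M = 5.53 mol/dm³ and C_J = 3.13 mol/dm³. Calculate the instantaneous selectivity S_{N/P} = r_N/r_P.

1217

S_{N/P} = r_N/r_P = (k₁·C_M^0.5·C_J^0.5)/(k₂) = (k₁/k₂)·C_M^0.5·C_J^0.5.
= (7.40×5.530^0.5×3.130^0.5) / (0.0253) = 30.79/0.02530 = 1217.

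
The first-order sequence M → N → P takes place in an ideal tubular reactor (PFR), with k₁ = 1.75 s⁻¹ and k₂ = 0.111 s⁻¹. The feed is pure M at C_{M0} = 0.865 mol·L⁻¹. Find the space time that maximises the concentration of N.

Setting dC_N/dτ = 0 gives τ_opt = ln(k₂/k₁)/(k₂−k₁).
= ln(0.111/1.75)/(0.111−1.75) = ln(0.06343)/-1.639 = -2.758/-1.639 = 1.68 s.

1.68 s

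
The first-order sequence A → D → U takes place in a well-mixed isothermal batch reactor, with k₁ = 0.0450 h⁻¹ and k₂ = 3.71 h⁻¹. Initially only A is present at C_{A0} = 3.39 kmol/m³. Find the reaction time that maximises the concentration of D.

1.20 h

Setting dC_D/dt = 0 gives t_opt = ln(k₂/k₁)/(k₂−k₁).
= ln(3.71/0.0450)/(3.71−0.0450) = ln(82.44)/3.665 = 4.412/3.665 = 1.20 h.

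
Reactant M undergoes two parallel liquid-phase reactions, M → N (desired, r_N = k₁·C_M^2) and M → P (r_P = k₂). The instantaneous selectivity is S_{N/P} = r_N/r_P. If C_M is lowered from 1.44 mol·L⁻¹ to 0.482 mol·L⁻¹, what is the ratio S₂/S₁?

S_{N/P} = (k₁/k₂)·C_M^2, so S₂/S₁ = (C_{M,2}/C_{M,1})^2.
= (0.482/1.44)^2 = (0.3347)^2 = 0.112.
Selectivity toward N falls as C_M falls — high-concentration operation is favoured.

0.112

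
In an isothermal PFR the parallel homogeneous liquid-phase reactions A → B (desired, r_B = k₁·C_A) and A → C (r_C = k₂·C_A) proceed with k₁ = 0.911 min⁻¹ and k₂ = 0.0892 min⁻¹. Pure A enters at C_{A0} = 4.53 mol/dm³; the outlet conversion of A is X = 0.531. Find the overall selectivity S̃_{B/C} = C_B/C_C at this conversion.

10.2

C_A = C_{A0}(1−X) = 2.125 mol/dm³.
Both paths are first order in A, so the instantaneous fraction to B is constant: dC_B/d(−C_A) = k₁/(k₁+k₂) = 0.9108.
C_B = 0.9108·(C_{A0}−C_A) = 0.9108×2.405 = 2.19 mol/dm³.
C_C = (C_{A0}−C_A)−C_B = 0.2145 mol/dm³; S̃_{B/C} = 2.191/0.2145 = 10.2.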